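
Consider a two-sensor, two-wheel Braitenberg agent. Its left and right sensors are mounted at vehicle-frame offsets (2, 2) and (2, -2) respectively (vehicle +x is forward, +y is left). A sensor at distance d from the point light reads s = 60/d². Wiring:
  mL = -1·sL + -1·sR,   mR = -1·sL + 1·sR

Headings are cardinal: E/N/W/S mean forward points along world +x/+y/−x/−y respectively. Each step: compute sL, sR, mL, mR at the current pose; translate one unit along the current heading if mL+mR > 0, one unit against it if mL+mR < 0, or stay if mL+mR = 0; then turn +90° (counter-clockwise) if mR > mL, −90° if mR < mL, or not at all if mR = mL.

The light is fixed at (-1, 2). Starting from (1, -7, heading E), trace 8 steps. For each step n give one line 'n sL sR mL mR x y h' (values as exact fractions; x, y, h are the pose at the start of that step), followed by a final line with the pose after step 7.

n=0: pose=(1,-7,E); sL=12/13, sR=60/137; mL=-2424/1781, mR=-864/1781; mL+mR=-24/13 → advance -1; mR−mL=120/137 → turn +1·90°
n=1: pose=(0,-7,N); sL=6/5, sR=30/29; mL=-324/145, mR=-24/145; mL+mR=-12/5 → advance -1; mR−mL=60/29 → turn +1·90°
n=2: pose=(0,-8,W); sL=12/29, sR=12/13; mL=-504/377, mR=192/377; mL+mR=-24/29 → advance -1; mR−mL=24/13 → turn +1·90°
n=3: pose=(1,-8,S); sL=3/8, sR=5/12; mL=-19/24, mR=1/24; mL+mR=-3/4 → advance -1; mR−mL=5/6 → turn +1·90°
n=4: pose=(1,-7,E); sL=12/13, sR=60/137; mL=-2424/1781, mR=-864/1781; mL+mR=-24/13 → advance -1; mR−mL=120/137 → turn +1·90°
n=5: pose=(0,-7,N); sL=6/5, sR=30/29; mL=-324/145, mR=-24/145; mL+mR=-12/5 → advance -1; mR−mL=60/29 → turn +1·90°
n=6: pose=(0,-8,W); sL=12/29, sR=12/13; mL=-504/377, mR=192/377; mL+mR=-24/29 → advance -1; mR−mL=24/13 → turn +1·90°
n=7: pose=(1,-8,S); sL=3/8, sR=5/12; mL=-19/24, mR=1/24; mL+mR=-3/4 → advance -1; mR−mL=5/6 → turn +1·90°

0 12/13 60/137 -2424/1781 -864/1781 1 -7 E
1 6/5 30/29 -324/145 -24/145 0 -7 N
2 12/29 12/13 -504/377 192/377 0 -8 W
3 3/8 5/12 -19/24 1/24 1 -8 S
4 12/13 60/137 -2424/1781 -864/1781 1 -7 E
5 6/5 30/29 -324/145 -24/145 0 -7 N
6 12/29 12/13 -504/377 192/377 0 -8 W
7 3/8 5/12 -19/24 1/24 1 -8 S
final 1 -7 E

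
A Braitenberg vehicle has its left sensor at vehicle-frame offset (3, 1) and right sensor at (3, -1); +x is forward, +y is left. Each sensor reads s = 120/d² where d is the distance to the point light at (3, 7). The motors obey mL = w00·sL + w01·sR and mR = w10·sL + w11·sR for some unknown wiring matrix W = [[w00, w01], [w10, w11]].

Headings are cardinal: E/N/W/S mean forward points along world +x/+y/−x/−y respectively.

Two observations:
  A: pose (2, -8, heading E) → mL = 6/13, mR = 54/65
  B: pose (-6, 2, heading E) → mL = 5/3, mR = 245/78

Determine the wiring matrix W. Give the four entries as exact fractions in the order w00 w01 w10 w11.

obs A: pose=(2,-8,E) → sL=3/5, sR=6/13, mL=6/13, mR=54/65
obs B: pose=(-6,2,E) → sL=30/13, sR=5/3, mL=5/3, mR=245/78
sensor matrix S = [[3/5, 6/13], [30/13, 5/3]]; det S = -11/169
solve [mL_A; mL_B] = S·[w00; w01] and [mR_A; mR_B] = S·[w10; w11]:
  w00 = 0, w01 = 1, w10 = 1, w11 = 1/2

0 1 1 1/2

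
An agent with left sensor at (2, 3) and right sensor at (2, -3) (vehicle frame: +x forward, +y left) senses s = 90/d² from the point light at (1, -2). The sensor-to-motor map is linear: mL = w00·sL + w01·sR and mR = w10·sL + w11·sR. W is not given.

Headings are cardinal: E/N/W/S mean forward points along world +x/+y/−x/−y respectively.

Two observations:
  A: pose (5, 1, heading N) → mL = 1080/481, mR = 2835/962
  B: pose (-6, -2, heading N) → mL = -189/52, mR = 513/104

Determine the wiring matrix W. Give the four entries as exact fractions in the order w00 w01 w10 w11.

obs A: pose=(5,1,N) → sL=45/13, sR=45/37, mL=1080/481, mR=2835/962
obs B: pose=(-6,-2,N) → sL=45/52, sR=9/2, mL=-189/52, mR=513/104
sensor matrix S = [[45/13, 45/37], [45/52, 9/2]]; det S = 27945/1924
solve [mL_A; mL_B] = S·[w00; w01] and [mR_A; mR_B] = S·[w10; w11]:
  w00 = 1, w01 = -1, w10 = 1/2, w11 = 1

1 -1 1/2 1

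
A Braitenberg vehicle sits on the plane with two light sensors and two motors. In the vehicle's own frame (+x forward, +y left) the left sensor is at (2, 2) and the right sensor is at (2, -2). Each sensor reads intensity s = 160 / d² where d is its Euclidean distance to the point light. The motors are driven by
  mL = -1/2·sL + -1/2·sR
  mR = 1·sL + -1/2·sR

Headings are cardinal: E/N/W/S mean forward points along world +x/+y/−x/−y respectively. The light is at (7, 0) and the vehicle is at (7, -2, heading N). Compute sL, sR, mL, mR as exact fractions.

left sensor world pos  = (5, 0); dL² = 4
right sensor world pos = (9, 0); dR² = 4
sL = 160/4 = 40
sR = 160/4 = 40
mL = -1/2·sL + -1/2·sR = -40
mR = 1·sL + -1/2·sR = 20

40 40 -40 20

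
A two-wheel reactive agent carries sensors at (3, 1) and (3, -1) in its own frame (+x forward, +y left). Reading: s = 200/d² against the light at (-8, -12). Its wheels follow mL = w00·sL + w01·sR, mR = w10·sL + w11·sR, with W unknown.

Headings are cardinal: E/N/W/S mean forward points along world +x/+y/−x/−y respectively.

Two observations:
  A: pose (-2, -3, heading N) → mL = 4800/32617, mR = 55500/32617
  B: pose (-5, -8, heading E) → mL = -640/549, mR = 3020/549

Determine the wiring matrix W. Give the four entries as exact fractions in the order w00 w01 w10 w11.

1 -1 1 1/2

obs A: pose=(-2,-3,N) → sL=200/169, sR=200/193, mL=4800/32617, mR=55500/32617
obs B: pose=(-5,-8,E) → sL=200/61, sR=40/9, mL=-640/549, mR=3020/549
sensor matrix S = [[200/169, 200/193], [200/61, 40/9]]; det S = 33344000/17906733
solve [mL_A; mL_B] = S·[w00; w01] and [mR_A; mR_B] = S·[w10; w11]:
  w00 = 1, w01 = -1, w10 = 1, w11 = 1/2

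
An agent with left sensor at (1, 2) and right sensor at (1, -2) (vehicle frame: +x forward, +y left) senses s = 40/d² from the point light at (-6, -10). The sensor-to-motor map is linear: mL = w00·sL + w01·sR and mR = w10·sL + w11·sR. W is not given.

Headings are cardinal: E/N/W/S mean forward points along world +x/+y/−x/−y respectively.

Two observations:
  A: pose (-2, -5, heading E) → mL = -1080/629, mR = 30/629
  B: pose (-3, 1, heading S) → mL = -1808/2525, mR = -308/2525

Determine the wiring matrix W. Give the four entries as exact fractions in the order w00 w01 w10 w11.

-1 -1 -1 1/2

obs A: pose=(-2,-5,E) → sL=20/37, sR=20/17, mL=-1080/629, mR=30/629
obs B: pose=(-3,1,S) → sL=8/25, sR=40/101, mL=-1808/2525, mR=-308/2525
sensor matrix S = [[20/37, 20/17], [8/25, 40/101]]; det S = -51584/317645
solve [mL_A; mL_B] = S·[w00; w01] and [mR_A; mR_B] = S·[w10; w11]:
  w00 = -1, w01 = -1, w10 = -1, w11 = 1/2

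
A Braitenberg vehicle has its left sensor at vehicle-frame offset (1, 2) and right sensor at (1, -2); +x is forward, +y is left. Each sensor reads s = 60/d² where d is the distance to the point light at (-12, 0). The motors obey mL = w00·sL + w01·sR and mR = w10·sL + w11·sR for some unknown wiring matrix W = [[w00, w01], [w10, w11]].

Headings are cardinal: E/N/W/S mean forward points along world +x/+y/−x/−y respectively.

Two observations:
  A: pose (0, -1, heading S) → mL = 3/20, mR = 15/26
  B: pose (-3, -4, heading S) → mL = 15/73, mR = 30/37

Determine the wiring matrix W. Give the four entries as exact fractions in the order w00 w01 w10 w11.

1/2 0 0 1

obs A: pose=(0,-1,S) → sL=3/10, sR=15/26, mL=3/20, mR=15/26
obs B: pose=(-3,-4,S) → sL=30/73, sR=30/37, mL=15/73, mR=30/37
sensor matrix S = [[3/10, 15/26], [30/73, 30/37]]; det S = 216/35113
solve [mL_A; mL_B] = S·[w00; w01] and [mR_A; mR_B] = S·[w10; w11]:
  w00 = 1/2, w01 = 0, w10 = 0, w11 = 1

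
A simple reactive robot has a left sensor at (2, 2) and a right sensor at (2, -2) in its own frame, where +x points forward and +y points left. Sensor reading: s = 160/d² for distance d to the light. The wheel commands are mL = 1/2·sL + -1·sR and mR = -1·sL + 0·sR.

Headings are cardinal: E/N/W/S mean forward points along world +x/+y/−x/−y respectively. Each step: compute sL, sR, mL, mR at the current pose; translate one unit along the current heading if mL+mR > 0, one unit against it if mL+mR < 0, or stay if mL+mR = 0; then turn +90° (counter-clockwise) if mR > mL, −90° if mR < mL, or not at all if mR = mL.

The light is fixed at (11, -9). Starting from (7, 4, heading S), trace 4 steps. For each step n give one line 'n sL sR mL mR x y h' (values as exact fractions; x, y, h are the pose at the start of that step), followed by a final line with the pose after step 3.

n=0: pose=(7,4,S); sL=32/25, sR=160/157; mL=-1488/3925, mR=-32/25; mL+mR=-6512/3925 → advance -1; mR−mL=-3536/3925 → turn -1·90°
n=1: pose=(7,5,W); sL=8/9, sR=40/73; mL=-68/657, mR=-8/9; mL+mR=-652/657 → advance -1; mR−mL=-172/219 → turn -1·90°
n=2: pose=(8,5,N); sL=160/281, sR=160/257; mL=-24400/72217, mR=-160/281; mL+mR=-65520/72217 → advance -1; mR−mL=-16720/72217 → turn -1·90°
n=3: pose=(8,4,E); sL=80/113, sR=80/61; mL=-6600/6893, mR=-80/113; mL+mR=-11480/6893 → advance -1; mR−mL=1720/6893 → turn +1·90°

0 32/25 160/157 -1488/3925 -32/25 7 4 S
1 8/9 40/73 -68/657 -8/9 7 5 W
2 160/281 160/257 -24400/72217 -160/281 8 5 N
3 80/113 80/61 -6600/6893 -80/113 8 4 E
final 7 4 N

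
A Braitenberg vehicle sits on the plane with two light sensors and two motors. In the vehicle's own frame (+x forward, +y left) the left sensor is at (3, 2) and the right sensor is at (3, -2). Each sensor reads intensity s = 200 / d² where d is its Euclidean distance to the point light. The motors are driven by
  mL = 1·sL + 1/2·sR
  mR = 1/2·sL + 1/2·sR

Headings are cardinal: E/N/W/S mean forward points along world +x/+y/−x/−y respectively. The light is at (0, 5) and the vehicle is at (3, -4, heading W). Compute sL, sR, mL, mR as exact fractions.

200/121 200/49 21900/5929 17000/5929

left sensor world pos  = (0, -6); dL² = 121
right sensor world pos = (0, -2); dR² = 49
sL = 200/121 = 200/121
sR = 200/49 = 200/49
mL = 1·sL + 1/2·sR = 21900/5929
mR = 1/2·sL + 1/2·sR = 17000/5929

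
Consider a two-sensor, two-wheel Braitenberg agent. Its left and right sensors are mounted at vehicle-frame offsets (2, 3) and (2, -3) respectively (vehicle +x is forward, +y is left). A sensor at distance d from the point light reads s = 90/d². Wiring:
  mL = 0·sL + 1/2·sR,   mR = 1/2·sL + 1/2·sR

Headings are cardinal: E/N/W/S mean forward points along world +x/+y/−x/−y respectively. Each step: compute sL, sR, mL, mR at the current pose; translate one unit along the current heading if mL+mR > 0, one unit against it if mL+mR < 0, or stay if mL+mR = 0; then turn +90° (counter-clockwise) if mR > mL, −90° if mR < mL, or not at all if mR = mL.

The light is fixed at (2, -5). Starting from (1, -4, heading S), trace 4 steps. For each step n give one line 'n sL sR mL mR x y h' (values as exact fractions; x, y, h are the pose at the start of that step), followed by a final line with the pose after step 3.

n=0: pose=(1,-4,S); sL=18, sR=90/17; mL=45/17, mR=198/17; mL+mR=243/17 → advance +1; mR−mL=9 → turn +1·90°
n=1: pose=(1,-5,E); sL=9, sR=9; mL=9/2, mR=9; mL+mR=27/2 → advance +1; mR−mL=9/2 → turn +1·90°
n=2: pose=(2,-5,N); sL=90/13, sR=90/13; mL=45/13, mR=90/13; mL+mR=135/13 → advance +1; mR−mL=45/13 → turn +1·90°
n=3: pose=(2,-4,W); sL=45/4, sR=9/2; mL=9/4, mR=63/8; mL+mR=81/8 → advance +1; mR−mL=45/8 → turn +1·90°

0 18 90/17 45/17 198/17 1 -4 S
1 9 9 9/2 9 1 -5 E
2 90/13 90/13 45/13 90/13 2 -5 N
3 45/4 9/2 9/4 63/8 2 -4 W
final 1 -4 S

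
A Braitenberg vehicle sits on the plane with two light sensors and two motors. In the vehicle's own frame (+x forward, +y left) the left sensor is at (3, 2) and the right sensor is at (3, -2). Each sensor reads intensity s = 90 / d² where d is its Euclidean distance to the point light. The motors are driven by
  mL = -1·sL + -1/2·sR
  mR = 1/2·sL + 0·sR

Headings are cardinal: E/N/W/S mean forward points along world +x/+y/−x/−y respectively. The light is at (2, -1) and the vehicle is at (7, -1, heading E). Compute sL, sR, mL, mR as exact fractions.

left sensor world pos  = (10, 1); dL² = 68
right sensor world pos = (10, -3); dR² = 68
sL = 90/68 = 45/34
sR = 90/68 = 45/34
mL = -1·sL + -1/2·sR = -135/68
mR = 1/2·sL + 0·sR = 45/68

45/34 45/34 -135/68 45/68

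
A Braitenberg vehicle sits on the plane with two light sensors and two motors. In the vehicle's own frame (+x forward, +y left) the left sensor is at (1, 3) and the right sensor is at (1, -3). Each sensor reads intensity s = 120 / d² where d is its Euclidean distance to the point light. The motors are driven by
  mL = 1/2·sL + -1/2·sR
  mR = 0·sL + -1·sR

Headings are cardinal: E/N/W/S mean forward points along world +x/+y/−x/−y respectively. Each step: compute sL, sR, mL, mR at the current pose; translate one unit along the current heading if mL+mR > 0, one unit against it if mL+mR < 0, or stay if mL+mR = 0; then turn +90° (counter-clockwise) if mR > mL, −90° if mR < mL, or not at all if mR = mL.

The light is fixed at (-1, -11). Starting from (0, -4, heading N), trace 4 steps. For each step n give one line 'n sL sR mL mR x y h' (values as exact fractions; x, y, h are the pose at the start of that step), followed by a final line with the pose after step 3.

0 30/17 3/2 9/68 -3/2 0 -4 N
1 24/17 120/13 -864/221 -120/13 0 -5 E
2 60/17 60/17 0 -60/17 -1 -5 S
3 120/17 120/101 5040/1717 -120/101 -1 -4 W
final -2 -4 N

n=0: pose=(0,-4,N); sL=30/17, sR=3/2; mL=9/68, mR=-3/2; mL+mR=-93/68 → advance -1; mR−mL=-111/68 → turn -1·90°
n=1: pose=(0,-5,E); sL=24/17, sR=120/13; mL=-864/221, mR=-120/13; mL+mR=-2904/221 → advance -1; mR−mL=-1176/221 → turn -1·90°
n=2: pose=(-1,-5,S); sL=60/17, sR=60/17; mL=0, mR=-60/17; mL+mR=-60/17 → advance -1; mR−mL=-60/17 → turn -1·90°
n=3: pose=(-1,-4,W); sL=120/17, sR=120/101; mL=5040/1717, mR=-120/101; mL+mR=3000/1717 → advance +1; mR−mL=-7080/1717 → turn -1·90°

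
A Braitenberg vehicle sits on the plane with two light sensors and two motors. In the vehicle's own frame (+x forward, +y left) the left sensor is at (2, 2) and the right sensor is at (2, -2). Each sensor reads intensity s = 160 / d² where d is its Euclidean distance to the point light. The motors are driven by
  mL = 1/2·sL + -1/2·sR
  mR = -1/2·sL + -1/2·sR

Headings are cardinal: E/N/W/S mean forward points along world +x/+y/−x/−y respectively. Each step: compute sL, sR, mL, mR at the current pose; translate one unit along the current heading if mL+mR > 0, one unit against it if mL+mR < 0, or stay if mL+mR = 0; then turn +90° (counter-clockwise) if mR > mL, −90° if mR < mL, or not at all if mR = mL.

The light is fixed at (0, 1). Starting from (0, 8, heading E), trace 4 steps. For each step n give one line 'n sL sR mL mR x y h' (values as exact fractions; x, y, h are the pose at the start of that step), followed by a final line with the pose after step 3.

n=0: pose=(0,8,E); sL=32/17, sR=160/29; mL=-896/493, mR=-1824/493; mL+mR=-160/29 → advance -1; mR−mL=-32/17 → turn -1·90°
n=1: pose=(-1,8,S); sL=80/13, sR=80/17; mL=160/221, mR=-1200/221; mL+mR=-80/17 → advance -1; mR−mL=-80/13 → turn -1·90°
n=2: pose=(-1,9,W); sL=32/9, sR=160/109; mL=1024/981, mR=-2464/981; mL+mR=-160/109 → advance -1; mR−mL=-32/9 → turn -1·90°
n=3: pose=(0,9,N); sL=20/13, sR=20/13; mL=0, mR=-20/13; mL+mR=-20/13 → advance -1; mR−mL=-20/13 → turn -1·90°

0 32/17 160/29 -896/493 -1824/493 0 8 E
1 80/13 80/17 160/221 -1200/221 -1 8 S
2 32/9 160/109 1024/981 -2464/981 -1 9 W
3 20/13 20/13 0 -20/13 0 9 N
final 0 8 E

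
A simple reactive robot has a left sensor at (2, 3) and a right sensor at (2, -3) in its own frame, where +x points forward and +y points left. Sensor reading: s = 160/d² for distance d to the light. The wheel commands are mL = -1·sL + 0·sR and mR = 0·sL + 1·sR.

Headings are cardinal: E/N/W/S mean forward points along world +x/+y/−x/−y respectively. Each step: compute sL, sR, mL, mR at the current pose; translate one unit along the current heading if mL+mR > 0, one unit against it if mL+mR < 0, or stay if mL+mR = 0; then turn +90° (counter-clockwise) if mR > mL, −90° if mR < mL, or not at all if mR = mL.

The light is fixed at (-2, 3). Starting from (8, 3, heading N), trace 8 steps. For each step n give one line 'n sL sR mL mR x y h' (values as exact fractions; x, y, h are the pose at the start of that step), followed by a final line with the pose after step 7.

0 160/53 160/173 -160/53 160/173 8 3 N
1 2 40/17 -2 40/17 8 2 W
2 160/153 32/9 -160/153 32/9 7 2 S
3 80/61 80/73 -80/61 80/73 7 1 E
4 32/5 160/121 -32/5 160/121 6 1 N
5 20/9 40/9 -20/9 40/9 6 0 W
6 32/25 160/41 -32/25 160/41 5 0 S
7 80/41 16/13 -80/41 16/13 5 -1 E
final 4 -1 N

n=0: pose=(8,3,N); sL=160/53, sR=160/173; mL=-160/53, mR=160/173; mL+mR=-19200/9169 → advance -1; mR−mL=36160/9169 → turn +1·90°
n=1: pose=(8,2,W); sL=2, sR=40/17; mL=-2, mR=40/17; mL+mR=6/17 → advance +1; mR−mL=74/17 → turn +1·90°
n=2: pose=(7,2,S); sL=160/153, sR=32/9; mL=-160/153, mR=32/9; mL+mR=128/51 → advance +1; mR−mL=704/153 → turn +1·90°
n=3: pose=(7,1,E); sL=80/61, sR=80/73; mL=-80/61, mR=80/73; mL+mR=-960/4453 → advance -1; mR−mL=10720/4453 → turn +1·90°
n=4: pose=(6,1,N); sL=32/5, sR=160/121; mL=-32/5, mR=160/121; mL+mR=-3072/605 → advance -1; mR−mL=4672/605 → turn +1·90°
n=5: pose=(6,0,W); sL=20/9, sR=40/9; mL=-20/9, mR=40/9; mL+mR=20/9 → advance +1; mR−mL=20/3 → turn +1·90°
n=6: pose=(5,0,S); sL=32/25, sR=160/41; mL=-32/25, mR=160/41; mL+mR=2688/1025 → advance +1; mR−mL=5312/1025 → turn +1·90°
n=7: pose=(5,-1,E); sL=80/41, sR=16/13; mL=-80/41, mR=16/13; mL+mR=-384/533 → advance -1; mR−mL=1696/533 → turn +1·90°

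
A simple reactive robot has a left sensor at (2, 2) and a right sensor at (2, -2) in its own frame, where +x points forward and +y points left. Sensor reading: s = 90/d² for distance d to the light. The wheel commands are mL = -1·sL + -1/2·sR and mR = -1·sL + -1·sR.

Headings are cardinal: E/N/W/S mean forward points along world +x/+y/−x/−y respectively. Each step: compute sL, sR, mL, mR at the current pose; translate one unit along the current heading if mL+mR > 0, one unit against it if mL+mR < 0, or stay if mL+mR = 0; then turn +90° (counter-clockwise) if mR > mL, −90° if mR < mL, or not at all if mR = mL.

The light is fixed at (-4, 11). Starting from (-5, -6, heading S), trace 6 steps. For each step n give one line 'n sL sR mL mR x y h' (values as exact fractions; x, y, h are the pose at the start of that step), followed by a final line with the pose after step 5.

0 45/181 9/37 -4959/13394 -3294/6697 -5 -6 S
1 10/37 18/41 -743/1517 -1076/1517 -5 -5 W
2 9/20 9/20 -27/40 -9/10 -4 -5 N
3 90/229 18/73 -8631/16717 -10692/16717 -4 -6 E
4 45/181 9/37 -4959/13394 -3294/6697 -5 -6 S
5 10/37 18/41 -743/1517 -1076/1517 -5 -5 W
final -4 -5 N

n=0: pose=(-5,-6,S); sL=45/181, sR=9/37; mL=-4959/13394, mR=-3294/6697; mL+mR=-11547/13394 → advance -1; mR−mL=-9/74 → turn -1·90°
n=1: pose=(-5,-5,W); sL=10/37, sR=18/41; mL=-743/1517, mR=-1076/1517; mL+mR=-1819/1517 → advance -1; mR−mL=-9/41 → turn -1·90°
n=2: pose=(-4,-5,N); sL=9/20, sR=9/20; mL=-27/40, mR=-9/10; mL+mR=-63/40 → advance -1; mR−mL=-9/40 → turn -1·90°
n=3: pose=(-4,-6,E); sL=90/229, sR=18/73; mL=-8631/16717, mR=-10692/16717; mL+mR=-19323/16717 → advance -1; mR−mL=-9/73 → turn -1·90°
n=4: pose=(-5,-6,S); sL=45/181, sR=9/37; mL=-4959/13394, mR=-3294/6697; mL+mR=-11547/13394 → advance -1; mR−mL=-9/74 → turn -1·90°
n=5: pose=(-5,-5,W); sL=10/37, sR=18/41; mL=-743/1517, mR=-1076/1517; mL+mR=-1819/1517 → advance -1; mR−mL=-9/41 → turn -1·90°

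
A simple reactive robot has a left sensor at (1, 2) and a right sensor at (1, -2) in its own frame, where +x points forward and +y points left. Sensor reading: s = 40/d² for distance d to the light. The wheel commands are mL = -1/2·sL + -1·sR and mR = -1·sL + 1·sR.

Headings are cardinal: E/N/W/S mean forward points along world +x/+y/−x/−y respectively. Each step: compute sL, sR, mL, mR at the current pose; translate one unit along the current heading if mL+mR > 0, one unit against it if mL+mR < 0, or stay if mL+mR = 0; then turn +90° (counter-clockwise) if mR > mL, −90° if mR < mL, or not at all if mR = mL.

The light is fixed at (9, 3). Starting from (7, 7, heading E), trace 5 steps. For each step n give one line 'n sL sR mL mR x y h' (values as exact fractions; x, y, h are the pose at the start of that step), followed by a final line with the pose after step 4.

0 40/37 8 -316/37 256/37 7 7 E
1 4/5 20/13 -126/65 48/65 6 7 N
2 40/17 40/41 -1500/697 -960/697 6 6 W
3 10 2 -7 -8 7 6 S
4 40/13 8/9 -284/117 -256/117 7 7 W
final 8 7 S

n=0: pose=(7,7,E); sL=40/37, sR=8; mL=-316/37, mR=256/37; mL+mR=-60/37 → advance -1; mR−mL=572/37 → turn +1·90°
n=1: pose=(6,7,N); sL=4/5, sR=20/13; mL=-126/65, mR=48/65; mL+mR=-6/5 → advance -1; mR−mL=174/65 → turn +1·90°
n=2: pose=(6,6,W); sL=40/17, sR=40/41; mL=-1500/697, mR=-960/697; mL+mR=-60/17 → advance -1; mR−mL=540/697 → turn +1·90°
n=3: pose=(7,6,S); sL=10, sR=2; mL=-7, mR=-8; mL+mR=-15 → advance -1; mR−mL=-1 → turn -1·90°
n=4: pose=(7,7,W); sL=40/13, sR=8/9; mL=-284/117, mR=-256/117; mL+mR=-60/13 → advance -1; mR−mL=28/117 → turn +1·90°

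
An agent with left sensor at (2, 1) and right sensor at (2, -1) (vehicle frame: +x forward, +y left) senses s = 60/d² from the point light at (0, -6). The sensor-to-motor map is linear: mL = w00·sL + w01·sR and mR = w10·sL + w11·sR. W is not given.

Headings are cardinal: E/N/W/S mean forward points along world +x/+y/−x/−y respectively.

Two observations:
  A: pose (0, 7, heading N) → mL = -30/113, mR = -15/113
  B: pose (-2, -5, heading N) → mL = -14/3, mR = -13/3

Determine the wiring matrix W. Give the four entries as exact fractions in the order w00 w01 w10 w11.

obs A: pose=(0,7,N) → sL=30/113, sR=30/113, mL=-30/113, mR=-15/113
obs B: pose=(-2,-5,N) → sL=10/3, sR=6, mL=-14/3, mR=-13/3
sensor matrix S = [[30/113, 30/113], [10/3, 6]]; det S = 80/113
solve [mL_A; mL_B] = S·[w00; w01] and [mR_A; mR_B] = S·[w10; w11]:
  w00 = -1/2, w01 = -1/2, w10 = 1/2, w11 = -1

-1/2 -1/2 1/2 -1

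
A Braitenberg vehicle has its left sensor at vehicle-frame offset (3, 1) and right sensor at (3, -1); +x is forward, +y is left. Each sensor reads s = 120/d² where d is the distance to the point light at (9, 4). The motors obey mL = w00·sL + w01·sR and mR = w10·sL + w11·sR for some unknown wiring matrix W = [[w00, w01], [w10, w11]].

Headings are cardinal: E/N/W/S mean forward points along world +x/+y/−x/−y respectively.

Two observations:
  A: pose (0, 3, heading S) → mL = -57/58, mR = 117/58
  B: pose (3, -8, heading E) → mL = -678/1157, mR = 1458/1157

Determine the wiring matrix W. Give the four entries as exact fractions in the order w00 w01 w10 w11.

obs A: pose=(0,3,S) → sL=3/2, sR=30/29, mL=-57/58, mR=117/58
obs B: pose=(3,-8,E) → sL=12/13, sR=60/89, mL=-678/1157, mR=1458/1157
sensor matrix S = [[3/2, 30/29], [12/13, 60/89]]; det S = 1890/33553
solve [mL_A; mL_B] = S·[w00; w01] and [mR_A; mR_B] = S·[w10; w11]:
  w00 = -1, w01 = 1/2, w10 = 1, w11 = 1/2

-1 1/2 1 1/2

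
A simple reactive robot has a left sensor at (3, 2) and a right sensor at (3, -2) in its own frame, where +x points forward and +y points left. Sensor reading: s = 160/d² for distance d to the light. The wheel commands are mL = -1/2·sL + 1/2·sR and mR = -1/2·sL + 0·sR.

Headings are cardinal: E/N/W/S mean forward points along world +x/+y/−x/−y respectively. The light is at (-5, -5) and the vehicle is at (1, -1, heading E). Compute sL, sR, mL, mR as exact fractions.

left sensor world pos  = (4, 1); dL² = 117
right sensor world pos = (4, -3); dR² = 85
sL = 160/117 = 160/117
sR = 160/85 = 32/17
mL = -1/2·sL + 1/2·sR = 512/1989
mR = -1/2·sL + 0·sR = -80/117

160/117 32/17 512/1989 -80/117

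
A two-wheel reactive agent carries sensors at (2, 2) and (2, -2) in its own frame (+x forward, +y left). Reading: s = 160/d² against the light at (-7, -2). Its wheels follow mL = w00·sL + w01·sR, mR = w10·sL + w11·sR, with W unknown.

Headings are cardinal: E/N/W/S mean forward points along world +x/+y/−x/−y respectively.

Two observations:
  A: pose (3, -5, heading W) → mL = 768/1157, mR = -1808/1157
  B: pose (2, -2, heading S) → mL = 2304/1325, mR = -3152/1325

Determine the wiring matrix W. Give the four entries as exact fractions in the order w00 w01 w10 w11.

obs A: pose=(3,-5,W) → sL=160/89, sR=32/13, mL=768/1157, mR=-1808/1157
obs B: pose=(2,-2,S) → sL=32/25, sR=160/53, mL=2304/1325, mR=-3152/1325
sensor matrix S = [[160/89, 32/13], [32/25, 160/53]]; det S = 3489792/1533025
solve [mL_A; mL_B] = S·[w00; w01] and [mR_A; mR_B] = S·[w10; w11]:
  w00 = -1, w01 = 1, w10 = 1/2, w11 = -1

-1 1 1/2 -1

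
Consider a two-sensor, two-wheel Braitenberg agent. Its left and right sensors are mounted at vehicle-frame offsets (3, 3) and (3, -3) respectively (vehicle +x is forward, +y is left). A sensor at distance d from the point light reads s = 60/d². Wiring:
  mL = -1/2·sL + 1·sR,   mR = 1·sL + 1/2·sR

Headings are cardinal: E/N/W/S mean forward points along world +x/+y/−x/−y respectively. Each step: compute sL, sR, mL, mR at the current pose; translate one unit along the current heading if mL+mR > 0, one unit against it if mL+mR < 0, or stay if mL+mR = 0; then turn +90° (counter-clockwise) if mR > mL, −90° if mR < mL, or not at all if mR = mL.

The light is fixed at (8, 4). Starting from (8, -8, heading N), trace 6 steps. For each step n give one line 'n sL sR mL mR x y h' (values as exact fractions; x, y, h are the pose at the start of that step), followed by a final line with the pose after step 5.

0 2/3 2/3 1/3 1 8 -8 N
1 12/41 60/73 2022/2993 2106/2993 8 -7 W
2 3/10 15/53 141/1060 117/265 7 -7 S
3 12/17 60/229 -354/3893 3258/3893 7 -8 E
4 2/3 2/3 1/3 1 8 -8 N
5 12/41 60/73 2022/2993 2106/2993 8 -7 W
final 7 -7 S

n=0: pose=(8,-8,N); sL=2/3, sR=2/3; mL=1/3, mR=1; mL+mR=4/3 → advance +1; mR−mL=2/3 → turn +1·90°
n=1: pose=(8,-7,W); sL=12/41, sR=60/73; mL=2022/2993, mR=2106/2993; mL+mR=4128/2993 → advance +1; mR−mL=84/2993 → turn +1·90°
n=2: pose=(7,-7,S); sL=3/10, sR=15/53; mL=141/1060, mR=117/265; mL+mR=609/1060 → advance +1; mR−mL=327/1060 → turn +1·90°
n=3: pose=(7,-8,E); sL=12/17, sR=60/229; mL=-354/3893, mR=3258/3893; mL+mR=2904/3893 → advance +1; mR−mL=3612/3893 → turn +1·90°
n=4: pose=(8,-8,N); sL=2/3, sR=2/3; mL=1/3, mR=1; mL+mR=4/3 → advance +1; mR−mL=2/3 → turn +1·90°
n=5: pose=(8,-7,W); sL=12/41, sR=60/73; mL=2022/2993, mR=2106/2993; mL+mR=4128/2993 → advance +1; mR−mL=84/2993 → turn +1·90°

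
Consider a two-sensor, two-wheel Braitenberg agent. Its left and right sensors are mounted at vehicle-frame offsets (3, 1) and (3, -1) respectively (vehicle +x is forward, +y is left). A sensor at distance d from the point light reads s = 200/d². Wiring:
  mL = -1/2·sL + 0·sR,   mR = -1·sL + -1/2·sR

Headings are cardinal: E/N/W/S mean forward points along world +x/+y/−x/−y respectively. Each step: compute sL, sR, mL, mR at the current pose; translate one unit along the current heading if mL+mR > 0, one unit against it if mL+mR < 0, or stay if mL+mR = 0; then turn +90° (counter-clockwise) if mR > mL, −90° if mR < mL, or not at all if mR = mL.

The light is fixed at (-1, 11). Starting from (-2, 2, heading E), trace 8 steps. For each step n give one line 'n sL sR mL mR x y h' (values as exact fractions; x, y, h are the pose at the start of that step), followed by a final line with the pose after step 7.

n=0: pose=(-2,2,E); sL=50/17, sR=25/13; mL=-25/17, mR=-1725/442; mL+mR=-2375/442 → advance -1; mR−mL=-1075/442 → turn -1·90°
n=1: pose=(-3,2,S); sL=40/29, sR=200/153; mL=-20/29, mR=-9020/4437; mL+mR=-12080/4437 → advance -1; mR−mL=-5960/4437 → turn -1·90°
n=2: pose=(-3,3,W); sL=100/53, sR=100/37; mL=-50/53, mR=-6350/1961; mL+mR=-8200/1961 → advance -1; mR−mL=-4500/1961 → turn -1·90°
n=3: pose=(-2,3,N); sL=200/29, sR=8; mL=-100/29, mR=-316/29; mL+mR=-416/29 → advance -1; mR−mL=-216/29 → turn -1·90°
n=4: pose=(-2,2,E); sL=50/17, sR=25/13; mL=-25/17, mR=-1725/442; mL+mR=-2375/442 → advance -1; mR−mL=-1075/442 → turn -1·90°
n=5: pose=(-3,2,S); sL=40/29, sR=200/153; mL=-20/29, mR=-9020/4437; mL+mR=-12080/4437 → advance -1; mR−mL=-5960/4437 → turn -1·90°
n=6: pose=(-3,3,W); sL=100/53, sR=100/37; mL=-50/53, mR=-6350/1961; mL+mR=-8200/1961 → advance -1; mR−mL=-4500/1961 → turn -1·90°
n=7: pose=(-2,3,N); sL=200/29, sR=8; mL=-100/29, mR=-316/29; mL+mR=-416/29 → advance -1; mR−mL=-216/29 → turn -1·90°

0 50/17 25/13 -25/17 -1725/442 -2 2 E
1 40/29 200/153 -20/29 -9020/4437 -3 2 S
2 100/53 100/37 -50/53 -6350/1961 -3 3 W
3 200/29 8 -100/29 -316/29 -2 3 N
4 50/17 25/13 -25/17 -1725/442 -2 2 E
5 40/29 200/153 -20/29 -9020/4437 -3 2 S
6 100/53 100/37 -50/53 -6350/1961 -3 3 W
7 200/29 8 -100/29 -316/29 -2 3 N
final -2 2 E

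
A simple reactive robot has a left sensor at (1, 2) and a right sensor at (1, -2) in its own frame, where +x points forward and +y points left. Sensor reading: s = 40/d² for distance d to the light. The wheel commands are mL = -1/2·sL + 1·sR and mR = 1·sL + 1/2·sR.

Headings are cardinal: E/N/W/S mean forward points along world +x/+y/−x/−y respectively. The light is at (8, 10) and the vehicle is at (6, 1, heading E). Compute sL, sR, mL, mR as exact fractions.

left sensor world pos  = (7, 3); dL² = 50
right sensor world pos = (7, -1); dR² = 122
sL = 40/50 = 4/5
sR = 40/122 = 20/61
mL = -1/2·sL + 1·sR = -22/305
mR = 1·sL + 1/2·sR = 294/305

4/5 20/61 -22/305 294/305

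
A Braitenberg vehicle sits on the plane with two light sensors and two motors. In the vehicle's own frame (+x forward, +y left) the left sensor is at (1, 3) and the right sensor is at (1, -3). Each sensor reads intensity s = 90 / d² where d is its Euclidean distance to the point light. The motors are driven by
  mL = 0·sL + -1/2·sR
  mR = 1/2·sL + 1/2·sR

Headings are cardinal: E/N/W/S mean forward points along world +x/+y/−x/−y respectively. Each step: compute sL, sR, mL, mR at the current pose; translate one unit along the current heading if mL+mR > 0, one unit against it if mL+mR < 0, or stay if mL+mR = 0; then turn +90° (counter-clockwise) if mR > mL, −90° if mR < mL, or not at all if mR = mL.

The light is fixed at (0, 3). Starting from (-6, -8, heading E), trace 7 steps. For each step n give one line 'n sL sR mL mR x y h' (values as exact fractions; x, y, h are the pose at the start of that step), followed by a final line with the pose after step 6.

n=0: pose=(-6,-8,E); sL=90/89, sR=90/221; mL=-45/221, mR=13950/19669; mL+mR=45/89 → advance +1; mR−mL=17955/19669 → turn +1·90°
n=1: pose=(-5,-8,N); sL=45/82, sR=45/52; mL=-45/104, mR=3015/4264; mL+mR=45/164 → advance +1; mR−mL=1215/1066 → turn +1·90°
n=2: pose=(-5,-7,W); sL=18/41, sR=18/17; mL=-9/17, mR=522/697; mL+mR=9/41 → advance +1; mR−mL=891/697 → turn +1·90°
n=3: pose=(-6,-7,S); sL=9/13, sR=45/101; mL=-45/202, mR=747/1313; mL+mR=9/26 → advance +1; mR−mL=2079/2626 → turn +1·90°
n=4: pose=(-6,-8,E); sL=90/89, sR=90/221; mL=-45/221, mR=13950/19669; mL+mR=45/89 → advance +1; mR−mL=17955/19669 → turn +1·90°
n=5: pose=(-5,-8,N); sL=45/82, sR=45/52; mL=-45/104, mR=3015/4264; mL+mR=45/164 → advance +1; mR−mL=1215/1066 → turn +1·90°
n=6: pose=(-5,-7,W); sL=18/41, sR=18/17; mL=-9/17, mR=522/697; mL+mR=9/41 → advance +1; mR−mL=891/697 → turn +1·90°

0 90/89 90/221 -45/221 13950/19669 -6 -8 E
1 45/82 45/52 -45/104 3015/4264 -5 -8 N
2 18/41 18/17 -9/17 522/697 -5 -7 W
3 9/13 45/101 -45/202 747/1313 -6 -7 S
4 90/89 90/221 -45/221 13950/19669 -6 -8 E
5 45/82 45/52 -45/104 3015/4264 -5 -8 N
6 18/41 18/17 -9/17 522/697 -5 -7 W
final -6 -7 S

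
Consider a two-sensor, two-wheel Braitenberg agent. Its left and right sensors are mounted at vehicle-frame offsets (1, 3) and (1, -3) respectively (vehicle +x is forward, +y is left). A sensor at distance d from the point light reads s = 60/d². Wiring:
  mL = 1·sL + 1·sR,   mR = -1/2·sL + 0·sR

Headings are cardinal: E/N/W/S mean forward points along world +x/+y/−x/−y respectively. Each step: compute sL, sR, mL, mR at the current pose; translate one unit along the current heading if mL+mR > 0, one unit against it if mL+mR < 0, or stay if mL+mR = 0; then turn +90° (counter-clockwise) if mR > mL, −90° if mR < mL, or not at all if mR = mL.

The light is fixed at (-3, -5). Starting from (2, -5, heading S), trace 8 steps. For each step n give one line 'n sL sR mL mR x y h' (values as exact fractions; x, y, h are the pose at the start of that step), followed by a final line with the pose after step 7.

0 12/13 12 168/13 -6/13 2 -5 S
1 15/8 3 39/8 -15/16 2 -6 W
2 60 60/49 3000/49 -30 1 -6 N
3 30/17 30/17 60/17 -15/17 1 -5 E
4 12/13 12 168/13 -6/13 2 -5 S
5 15/8 3 39/8 -15/16 2 -6 W
6 60 60/49 3000/49 -30 1 -6 N
7 30/17 30/17 60/17 -15/17 1 -5 E
final 2 -5 S

n=0: pose=(2,-5,S); sL=12/13, sR=12; mL=168/13, mR=-6/13; mL+mR=162/13 → advance +1; mR−mL=-174/13 → turn -1·90°
n=1: pose=(2,-6,W); sL=15/8, sR=3; mL=39/8, mR=-15/16; mL+mR=63/16 → advance +1; mR−mL=-93/16 → turn -1·90°
n=2: pose=(1,-6,N); sL=60, sR=60/49; mL=3000/49, mR=-30; mL+mR=1530/49 → advance +1; mR−mL=-4470/49 → turn -1·90°
n=3: pose=(1,-5,E); sL=30/17, sR=30/17; mL=60/17, mR=-15/17; mL+mR=45/17 → advance +1; mR−mL=-75/17 → turn -1·90°
n=4: pose=(2,-5,S); sL=12/13, sR=12; mL=168/13, mR=-6/13; mL+mR=162/13 → advance +1; mR−mL=-174/13 → turn -1·90°
n=5: pose=(2,-6,W); sL=15/8, sR=3; mL=39/8, mR=-15/16; mL+mR=63/16 → advance +1; mR−mL=-93/16 → turn -1·90°
n=6: pose=(1,-6,N); sL=60, sR=60/49; mL=3000/49, mR=-30; mL+mR=1530/49 → advance +1; mR−mL=-4470/49 → turn -1·90°
n=7: pose=(1,-5,E); sL=30/17, sR=30/17; mL=60/17, mR=-15/17; mL+mR=45/17 → advance +1; mR−mL=-75/17 → turn -1·90°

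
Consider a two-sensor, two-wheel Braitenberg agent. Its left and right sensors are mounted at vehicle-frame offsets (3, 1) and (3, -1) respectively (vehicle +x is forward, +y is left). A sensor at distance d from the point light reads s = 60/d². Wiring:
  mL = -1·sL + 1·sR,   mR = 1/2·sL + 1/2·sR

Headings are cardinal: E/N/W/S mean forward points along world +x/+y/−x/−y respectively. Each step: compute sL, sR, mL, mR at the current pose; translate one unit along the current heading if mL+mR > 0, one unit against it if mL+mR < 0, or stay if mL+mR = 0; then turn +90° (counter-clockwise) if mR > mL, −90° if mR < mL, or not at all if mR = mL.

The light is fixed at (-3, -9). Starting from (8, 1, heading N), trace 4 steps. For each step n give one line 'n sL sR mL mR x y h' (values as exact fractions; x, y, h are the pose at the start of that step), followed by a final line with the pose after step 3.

n=0: pose=(8,1,N); sL=60/269, sR=60/313; mL=-2640/84197, mR=17460/84197; mL+mR=14820/84197 → advance +1; mR−mL=20100/84197 → turn +1·90°
n=1: pose=(8,2,W); sL=15/41, sR=15/52; mL=-165/2132, mR=1395/4264; mL+mR=1065/4264 → advance +1; mR−mL=1725/4264 → turn +1·90°
n=2: pose=(7,2,S); sL=12/37, sR=12/29; mL=96/1073, mR=396/1073; mL+mR=492/1073 → advance +1; mR−mL=300/1073 → turn +1·90°
n=3: pose=(7,1,E); sL=6/29, sR=6/25; mL=24/725, mR=162/725; mL+mR=186/725 → advance +1; mR−mL=138/725 → turn +1·90°

0 60/269 60/313 -2640/84197 17460/84197 8 1 N
1 15/41 15/52 -165/2132 1395/4264 8 2 W
2 12/37 12/29 96/1073 396/1073 7 2 S
3 6/29 6/25 24/725 162/725 7 1 E
final 8 1 N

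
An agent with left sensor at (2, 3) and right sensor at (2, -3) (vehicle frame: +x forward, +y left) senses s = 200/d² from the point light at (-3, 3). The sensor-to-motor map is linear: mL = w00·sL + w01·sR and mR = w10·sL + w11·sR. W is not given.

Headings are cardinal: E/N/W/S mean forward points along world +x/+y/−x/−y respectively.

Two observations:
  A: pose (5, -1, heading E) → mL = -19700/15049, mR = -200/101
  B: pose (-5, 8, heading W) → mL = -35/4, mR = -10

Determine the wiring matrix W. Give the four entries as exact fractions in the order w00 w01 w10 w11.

obs A: pose=(5,-1,E) → sL=200/101, sR=200/149, mL=-19700/15049, mR=-200/101
obs B: pose=(-5,8,W) → sL=10, sR=5/2, mL=-35/4, mR=-10
sensor matrix S = [[200/101, 200/149], [10, 5/2]]; det S = -127500/15049
solve [mL_A; mL_B] = S·[w00; w01] and [mR_A; mR_B] = S·[w10; w11]:
  w00 = -1, w01 = 1/2, w10 = -1, w11 = 0

-1 1/2 -1 0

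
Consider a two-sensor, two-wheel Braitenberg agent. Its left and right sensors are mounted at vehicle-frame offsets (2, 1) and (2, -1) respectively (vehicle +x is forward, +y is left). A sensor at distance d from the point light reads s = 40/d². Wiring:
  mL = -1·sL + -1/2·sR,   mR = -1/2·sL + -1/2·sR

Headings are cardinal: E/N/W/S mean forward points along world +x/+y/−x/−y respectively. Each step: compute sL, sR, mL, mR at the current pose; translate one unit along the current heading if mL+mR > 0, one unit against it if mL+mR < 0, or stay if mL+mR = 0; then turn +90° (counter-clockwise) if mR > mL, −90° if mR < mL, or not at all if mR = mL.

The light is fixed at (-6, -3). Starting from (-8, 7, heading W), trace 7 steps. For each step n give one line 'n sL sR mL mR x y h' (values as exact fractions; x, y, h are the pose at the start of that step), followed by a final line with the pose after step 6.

0 40/97 40/137 -7420/13289 -4680/13289 -8 7 W
1 5/8 10/17 -125/136 -165/272 -7 7 S
2 8/29 40/101 -1388/2929 -984/2929 -7 8 E
3 20/89 4/17 -518/1513 -348/1513 -8 8 N
4 40/97 40/137 -7420/13289 -4680/13289 -8 7 W
5 5/8 10/17 -125/136 -165/272 -7 7 S
6 8/29 40/101 -1388/2929 -984/2929 -7 8 E
final -8 8 N

n=0: pose=(-8,7,W); sL=40/97, sR=40/137; mL=-7420/13289, mR=-4680/13289; mL+mR=-12100/13289 → advance -1; mR−mL=20/97 → turn +1·90°
n=1: pose=(-7,7,S); sL=5/8, sR=10/17; mL=-125/136, mR=-165/272; mL+mR=-415/272 → advance -1; mR−mL=5/16 → turn +1·90°
n=2: pose=(-7,8,E); sL=8/29, sR=40/101; mL=-1388/2929, mR=-984/2929; mL+mR=-2372/2929 → advance -1; mR−mL=4/29 → turn +1·90°
n=3: pose=(-8,8,N); sL=20/89, sR=4/17; mL=-518/1513, mR=-348/1513; mL+mR=-866/1513 → advance -1; mR−mL=10/89 → turn +1·90°
n=4: pose=(-8,7,W); sL=40/97, sR=40/137; mL=-7420/13289, mR=-4680/13289; mL+mR=-12100/13289 → advance -1; mR−mL=20/97 → turn +1·90°
n=5: pose=(-7,7,S); sL=5/8, sR=10/17; mL=-125/136, mR=-165/272; mL+mR=-415/272 → advance -1; mR−mL=5/16 → turn +1·90°
n=6: pose=(-7,8,E); sL=8/29, sR=40/101; mL=-1388/2929, mR=-984/2929; mL+mR=-2372/2929 → advance -1; mR−mL=4/29 → turn +1·90°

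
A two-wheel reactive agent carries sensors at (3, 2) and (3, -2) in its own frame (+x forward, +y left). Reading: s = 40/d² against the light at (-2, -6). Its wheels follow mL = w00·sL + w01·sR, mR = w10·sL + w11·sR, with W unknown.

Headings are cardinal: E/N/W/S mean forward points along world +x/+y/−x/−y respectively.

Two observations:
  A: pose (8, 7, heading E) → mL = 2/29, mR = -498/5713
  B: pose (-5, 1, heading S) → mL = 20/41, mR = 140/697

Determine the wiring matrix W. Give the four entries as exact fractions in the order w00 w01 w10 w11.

obs A: pose=(8,7,E) → sL=20/197, sR=4/29, mL=2/29, mR=-498/5713
obs B: pose=(-5,1,S) → sL=40/17, sR=40/41, mL=20/41, mR=140/697
sensor matrix S = [[20/197, 4/29], [40/17, 40/41]]; det S = -897920/3981961
solve [mL_A; mL_B] = S·[w00; w01] and [mR_A; mR_B] = S·[w10; w11]:
  w00 = 0, w01 = 1/2, w10 = 1/2, w11 = -1

0 1/2 1/2 -1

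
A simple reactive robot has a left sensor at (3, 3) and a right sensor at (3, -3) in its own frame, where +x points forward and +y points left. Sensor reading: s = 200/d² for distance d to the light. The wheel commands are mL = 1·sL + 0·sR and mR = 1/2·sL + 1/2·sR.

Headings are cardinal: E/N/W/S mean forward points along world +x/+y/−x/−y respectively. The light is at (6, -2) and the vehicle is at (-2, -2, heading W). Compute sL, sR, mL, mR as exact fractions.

left sensor world pos  = (-5, -5); dL² = 130
right sensor world pos = (-5, 1); dR² = 130
sL = 200/130 = 20/13
sR = 200/130 = 20/13
mL = 1·sL + 0·sR = 20/13
mR = 1/2·sL + 1/2·sR = 20/13

20/13 20/13 20/13 20/13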